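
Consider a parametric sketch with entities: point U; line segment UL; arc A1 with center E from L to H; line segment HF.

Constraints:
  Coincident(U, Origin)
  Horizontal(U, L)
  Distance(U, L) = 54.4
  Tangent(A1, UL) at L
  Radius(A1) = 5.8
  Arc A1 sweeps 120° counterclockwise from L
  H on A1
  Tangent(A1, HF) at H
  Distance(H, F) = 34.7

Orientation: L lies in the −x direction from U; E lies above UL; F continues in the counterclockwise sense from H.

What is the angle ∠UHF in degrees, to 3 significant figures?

130°

U is at the origin; UL is horizontal with |UL| = 54.4 and L on the −x side, so L = (-54.4, 0.00). Tangency of A1 to UL means the radius EL is perpendicular to UL, so E = L + (0, 5.8) = (-54.4, 5.80). On A1, L sits at bearing -90° from E; a 120° counterclockwise sweep puts H at bearing 30°, so H = E + 5.8·(cos 30°, sin 30°) = (-49.4, 8.70). Since A1 is tangent to HF there, EH ⟂ HF, so HF runs along (−sin 30°, cos 30°); with |HF| = 34.7, F = (-66.7, 38.8). Then cos ∠UHF = HU·HF / (|HU||HF|), giving 130°.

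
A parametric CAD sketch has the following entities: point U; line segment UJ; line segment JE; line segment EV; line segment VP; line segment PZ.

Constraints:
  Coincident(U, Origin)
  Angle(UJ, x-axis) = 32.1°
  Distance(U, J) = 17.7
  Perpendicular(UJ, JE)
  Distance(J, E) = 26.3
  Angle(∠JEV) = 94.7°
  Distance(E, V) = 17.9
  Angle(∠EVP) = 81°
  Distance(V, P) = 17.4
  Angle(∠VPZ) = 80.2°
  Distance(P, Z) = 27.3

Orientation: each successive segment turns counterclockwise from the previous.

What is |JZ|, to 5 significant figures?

19.751

U is at the origin; UJ runs at 32.1° with length 17.7, so J = (14.994, 9.4058). UJ is perpendicular to JE, so JE runs at 122.10°; with |JE| = 26.3, E = (1.0183, 31.685). ∠JEV = 94.7° gives EV at -152.60° from the x-axis; with |EV| = 17.9, V = (-14.874, 23.447). ∠EVP = 81.0° gives VP at -53.600° from the x-axis; with |VP| = 17.4, P = (-4.5481, 9.4423). ∠VPZ = 80.2° gives PZ at 46.200° from the x-axis; with |PZ| = 27.3, Z = (14.347, 29.146). Then |JZ| = |Z − J| = 19.751.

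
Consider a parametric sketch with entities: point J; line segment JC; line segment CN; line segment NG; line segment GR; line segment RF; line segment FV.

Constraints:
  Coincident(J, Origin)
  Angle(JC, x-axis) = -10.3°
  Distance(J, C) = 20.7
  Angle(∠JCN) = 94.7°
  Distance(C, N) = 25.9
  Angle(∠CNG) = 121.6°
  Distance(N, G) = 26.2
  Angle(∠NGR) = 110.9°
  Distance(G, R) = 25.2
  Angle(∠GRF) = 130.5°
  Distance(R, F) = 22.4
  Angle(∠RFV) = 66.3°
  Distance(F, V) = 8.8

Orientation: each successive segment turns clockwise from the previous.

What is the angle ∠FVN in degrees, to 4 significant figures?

170.1°

J is at the origin; JC runs at -10.3° with length 20.7, so C = (20.37, -3.701). ∠JCN = 94.7° gives CN at -95.60° from the x-axis; with |CN| = 25.9, N = (17.84, -29.48). ∠CNG = 121.6° gives NG at -154.0° from the x-axis; with |NG| = 26.2, G = (-5.709, -40.96). ∠NGR = 110.9° gives GR at 136.9° from the x-axis; with |GR| = 25.2, R = (-24.11, -23.74). ∠GRF = 130.5° gives RF at 87.40° from the x-axis; with |RF| = 22.4, F = (-23.09, -1.367). ∠RFV = 66.3° gives FV at -26.30° from the x-axis; with |FV| = 8.8, V = (-15.20, -5.267). Then cos ∠FVN = VF·VN / (|VF||VN|), giving 170.1°.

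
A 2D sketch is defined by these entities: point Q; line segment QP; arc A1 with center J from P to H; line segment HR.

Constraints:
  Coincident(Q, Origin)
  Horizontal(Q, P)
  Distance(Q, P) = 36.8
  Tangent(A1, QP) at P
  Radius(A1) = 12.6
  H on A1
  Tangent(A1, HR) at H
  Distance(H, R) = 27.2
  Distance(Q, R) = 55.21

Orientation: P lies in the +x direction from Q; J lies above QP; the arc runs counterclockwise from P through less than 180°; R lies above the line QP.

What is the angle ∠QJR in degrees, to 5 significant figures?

105.84°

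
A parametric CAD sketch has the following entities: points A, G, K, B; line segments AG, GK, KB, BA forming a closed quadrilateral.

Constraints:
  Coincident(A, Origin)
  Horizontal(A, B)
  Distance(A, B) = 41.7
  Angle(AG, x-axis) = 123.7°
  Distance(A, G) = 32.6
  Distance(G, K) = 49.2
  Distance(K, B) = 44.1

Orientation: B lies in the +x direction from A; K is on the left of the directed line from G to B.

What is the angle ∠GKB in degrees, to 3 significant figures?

89.3°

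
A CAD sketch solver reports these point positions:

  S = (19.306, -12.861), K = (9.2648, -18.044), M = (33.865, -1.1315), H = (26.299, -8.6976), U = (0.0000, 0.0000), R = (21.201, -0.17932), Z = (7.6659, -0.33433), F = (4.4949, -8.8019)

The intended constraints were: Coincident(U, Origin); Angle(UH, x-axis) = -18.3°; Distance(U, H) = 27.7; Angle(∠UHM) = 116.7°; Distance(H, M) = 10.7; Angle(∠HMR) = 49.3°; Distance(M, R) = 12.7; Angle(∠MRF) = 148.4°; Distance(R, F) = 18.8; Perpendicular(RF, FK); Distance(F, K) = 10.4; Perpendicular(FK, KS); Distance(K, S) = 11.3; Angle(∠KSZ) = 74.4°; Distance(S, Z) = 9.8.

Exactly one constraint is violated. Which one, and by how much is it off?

Distance(S, Z) = 9.8 — off by 7.30.

U = (0.00, 0.00) ✓; UH at -18.30° ✓; |UH| = 27.70 ✓; ∠UHM = 116.7° ✓; |HM| = 10.70 ✓; ∠HMR = 49.30° ✓; |MR| = 12.70 ✓; ∠MRF = 148.4° ✓; |RF| = 18.80 ✓; ∠(RF, FK) = 90.00° ✓; |FK| = 10.40 ✓; ∠(FK, KS) = 90.00° ✓; |KS| = 11.30 ✓; ∠KSZ = 74.40° ✓; |SZ| = 17.10 ✗.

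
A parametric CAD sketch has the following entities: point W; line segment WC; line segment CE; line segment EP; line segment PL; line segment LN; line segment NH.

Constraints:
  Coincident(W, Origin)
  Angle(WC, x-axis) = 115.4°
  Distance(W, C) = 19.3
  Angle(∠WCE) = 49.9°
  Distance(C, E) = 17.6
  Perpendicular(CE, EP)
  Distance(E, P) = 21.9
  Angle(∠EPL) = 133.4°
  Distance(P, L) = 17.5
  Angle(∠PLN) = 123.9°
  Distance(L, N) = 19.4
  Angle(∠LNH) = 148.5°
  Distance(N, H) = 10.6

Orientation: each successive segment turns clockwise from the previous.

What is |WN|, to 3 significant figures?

30.4

∠EPL = 133.4° gives PL at -151° from the x-axis; with |PL| = 17.5, L = (-12.2, -16.6). ∠PLN = 123.9° gives LN at 153° from the x-axis; with |LN| = 19.4, N = (-29.4, -7.69). Then |WN| = |N − W| = 30.4.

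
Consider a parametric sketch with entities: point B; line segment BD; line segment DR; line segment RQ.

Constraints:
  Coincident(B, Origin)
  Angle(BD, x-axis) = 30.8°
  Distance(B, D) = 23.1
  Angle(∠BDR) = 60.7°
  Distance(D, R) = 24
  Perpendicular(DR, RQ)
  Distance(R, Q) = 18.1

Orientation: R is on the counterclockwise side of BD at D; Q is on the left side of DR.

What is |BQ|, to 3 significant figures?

12.9

∠BDR = 60.7°, so DR runs at 30.8° + (180° − 60.7°) = 150° from the x-axis; with |DR| = 24.0, R = D + 24.0·(cos 150°, sin 150°) = (-0.964, 23.8). DR is perpendicular to RQ; with |RQ| = 18.1 on the left of DR, Q = R + 18.1·(-0.498, -0.867) = (-9.99, 8.10). Then |BQ| = |Q − B| = 12.9.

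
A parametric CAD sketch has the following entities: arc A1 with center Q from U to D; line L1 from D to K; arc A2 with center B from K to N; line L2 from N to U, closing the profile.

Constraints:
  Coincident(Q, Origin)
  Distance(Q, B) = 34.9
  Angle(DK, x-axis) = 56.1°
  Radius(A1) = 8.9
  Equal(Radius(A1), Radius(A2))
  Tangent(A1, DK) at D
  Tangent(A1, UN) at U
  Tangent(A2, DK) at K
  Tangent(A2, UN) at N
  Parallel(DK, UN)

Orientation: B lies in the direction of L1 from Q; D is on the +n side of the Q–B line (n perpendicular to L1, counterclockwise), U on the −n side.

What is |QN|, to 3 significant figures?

36.0

Tangency of A1 to both parallel lines with radius 8.9 puts D and U at Q ± 8.9·n: D = (-7.39, 4.96), U = (7.39, -4.96). Equal radii place K and N the same way about B: K = B + 8.9·n = (12.1, 33.9), N = B − 8.9·n = (26.9, 24.0). Then |QN| = |N − Q| = 36.0.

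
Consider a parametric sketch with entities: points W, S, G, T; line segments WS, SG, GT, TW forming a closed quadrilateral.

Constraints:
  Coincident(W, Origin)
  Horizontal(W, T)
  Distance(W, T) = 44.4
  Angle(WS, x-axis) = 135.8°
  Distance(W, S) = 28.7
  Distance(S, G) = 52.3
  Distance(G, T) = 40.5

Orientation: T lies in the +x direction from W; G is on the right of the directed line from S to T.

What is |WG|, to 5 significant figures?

24.440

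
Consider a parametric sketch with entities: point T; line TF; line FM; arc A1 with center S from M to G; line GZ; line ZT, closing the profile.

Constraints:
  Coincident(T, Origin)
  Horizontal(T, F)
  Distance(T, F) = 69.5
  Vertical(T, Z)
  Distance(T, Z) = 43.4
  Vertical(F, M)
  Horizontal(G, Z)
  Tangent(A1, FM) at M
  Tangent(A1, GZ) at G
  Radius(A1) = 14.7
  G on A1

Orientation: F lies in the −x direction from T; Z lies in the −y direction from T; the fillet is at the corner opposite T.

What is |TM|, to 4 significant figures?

75.19

T is at the origin; T and F share the same y with |TF| = 69.5 and F on the −x side, so F = (-69.50, 0.000). TZ is vertical with |TZ| = 43.4 and Z on the −y side, so Z = (0.000, -43.40). The virtual corner opposite T is at (-69.50, -43.40). A1 meets FM tangentially, so SM is at right angles to FM and A1 meets GZ tangentially, so SG is at right angles to GZ, with radius 14.7, so the center S sits 14.7 in from both sides at S = (-54.80, -28.70). That places the tangent points at M = (-69.50, -28.70) on FM and G = (-54.80, -43.40) on GZ. Then |TM| = |M − T| = 75.19.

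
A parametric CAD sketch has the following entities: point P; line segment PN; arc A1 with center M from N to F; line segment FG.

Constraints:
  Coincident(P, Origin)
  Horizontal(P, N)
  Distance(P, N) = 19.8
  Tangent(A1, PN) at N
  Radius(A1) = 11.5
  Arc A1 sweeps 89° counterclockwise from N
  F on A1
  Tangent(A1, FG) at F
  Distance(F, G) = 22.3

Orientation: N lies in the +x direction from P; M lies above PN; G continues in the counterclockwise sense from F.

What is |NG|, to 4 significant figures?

35.64

On A1, N sits at bearing -90° from M; an 89° counterclockwise sweep puts F at bearing -1°, so F = M + 11.5·(cos -1°, sin -1°) = (31.30, 11.30). A1 meets FG tangentially, so MF is at right angles to FG, so FG runs along (−sin -1°, cos -1°); with |FG| = 22.3, G = (31.69, 33.60). Then |NG| = |G − N| = 35.64.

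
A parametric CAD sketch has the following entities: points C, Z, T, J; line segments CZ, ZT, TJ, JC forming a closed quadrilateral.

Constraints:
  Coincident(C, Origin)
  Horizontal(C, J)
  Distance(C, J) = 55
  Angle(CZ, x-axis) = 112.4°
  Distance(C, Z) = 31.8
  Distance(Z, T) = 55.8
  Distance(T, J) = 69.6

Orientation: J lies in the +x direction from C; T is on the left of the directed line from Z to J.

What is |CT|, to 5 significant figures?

72.065

Checks: |ZT| = 55.80 ✓; |TJ| = 69.60 ✓.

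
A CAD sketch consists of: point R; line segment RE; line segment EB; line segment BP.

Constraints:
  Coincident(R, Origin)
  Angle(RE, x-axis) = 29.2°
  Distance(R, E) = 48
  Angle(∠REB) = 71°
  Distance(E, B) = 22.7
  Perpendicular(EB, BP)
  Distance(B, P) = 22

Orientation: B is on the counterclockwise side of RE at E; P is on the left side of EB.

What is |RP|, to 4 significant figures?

24.43

R is at the origin; RE runs at 29.2° with length 48.0, so E = 48.0·(cos 29.2°, sin 29.2°) = (41.90, 23.42). ∠REB = 71.0°, so EB runs at 29.2° + (180° − 71.0°) = 138.2° from the x-axis; with |EB| = 22.7, B = E + 22.7·(cos 138.2°, sin 138.2°) = (24.98, 38.55). EB ⟂ BP; with |BP| = 22.0 on the left of EB, P = B + 22.0·(-0.6665, -0.7455) = (10.31, 22.15). Then |RP| = |P − R| = 24.43.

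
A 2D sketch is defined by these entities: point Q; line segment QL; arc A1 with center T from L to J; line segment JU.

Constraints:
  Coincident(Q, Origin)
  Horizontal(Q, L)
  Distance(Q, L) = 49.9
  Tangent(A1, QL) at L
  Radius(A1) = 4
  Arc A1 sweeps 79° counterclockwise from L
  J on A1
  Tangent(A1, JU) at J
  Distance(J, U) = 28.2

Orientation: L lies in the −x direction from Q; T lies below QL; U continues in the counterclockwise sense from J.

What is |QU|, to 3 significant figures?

66.8

Q is at the origin; Q and L share the same y with |QL| = 49.9 and L on the −x side, so L = (-49.9, 0.00). The tangent condition forces TL to be normal to QL, so T = L + (0, -4) = (-49.9, -4.00). On A1, L sits at bearing 90° from T; a 79° counterclockwise sweep puts J at bearing 169°, so J = T + 4.0·(cos 169°, sin 169°) = (-53.8, -3.24). A1 meets JU tangentially, so TJ is at right angles to JU, so JU runs along (−sin 169°, cos 169°); with |JU| = 28.2, U = (-59.2, -30.9). Then |QU| = |U − Q| = 66.8.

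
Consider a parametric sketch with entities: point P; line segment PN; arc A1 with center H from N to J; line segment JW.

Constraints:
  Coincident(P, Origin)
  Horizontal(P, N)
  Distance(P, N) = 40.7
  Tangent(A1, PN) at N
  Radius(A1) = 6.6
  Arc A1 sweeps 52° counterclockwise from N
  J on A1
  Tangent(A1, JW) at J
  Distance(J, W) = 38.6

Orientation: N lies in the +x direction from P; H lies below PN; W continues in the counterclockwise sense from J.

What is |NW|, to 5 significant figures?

43.874

On A1, N sits at bearing 90° from H; a 52° counterclockwise sweep puts J at bearing 142°, so J = H + 6.6·(cos 142°, sin 142°) = (35.499, -2.5366). A1 meets JW tangentially, so HJ is at right angles to JW, so JW runs along (−sin 142°, cos 142°); with |JW| = 38.6, W = (11.735, -32.954). Then |NW| = |W − N| = 43.874.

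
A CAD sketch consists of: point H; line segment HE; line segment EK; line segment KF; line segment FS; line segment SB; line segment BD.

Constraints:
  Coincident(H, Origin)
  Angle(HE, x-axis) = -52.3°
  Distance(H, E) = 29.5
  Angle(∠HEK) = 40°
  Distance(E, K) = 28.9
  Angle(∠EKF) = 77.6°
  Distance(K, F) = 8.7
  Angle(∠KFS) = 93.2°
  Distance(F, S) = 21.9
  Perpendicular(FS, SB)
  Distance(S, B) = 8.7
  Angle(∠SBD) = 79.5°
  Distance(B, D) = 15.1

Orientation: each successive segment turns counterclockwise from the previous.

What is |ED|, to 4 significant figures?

21.07

H is at the origin; HE runs at -52.3° with length 29.5, so E = (18.04, -23.34). ∠HEK = 40.0° gives EK at 87.70° from the x-axis; with |EK| = 28.9, K = (19.20, 5.536). ∠EKF = 77.6° gives KF at -169.9° from the x-axis; with |KF| = 8.7, F = (10.63, 4.010). ∠KFS = 93.2° gives FS at -83.10° from the x-axis; with |FS| = 21.9, S = (13.27, -17.73). The perpendicularity gives SB at right angles to FS, so SB runs at 6.900°; with |SB| = 8.7, B = (21.90, -16.69). ∠SBD = 79.5° gives BD at 107.4° from the x-axis; with |BD| = 15.1, D = (17.39, -2.277). Then |ED| = |D − E| = 21.07.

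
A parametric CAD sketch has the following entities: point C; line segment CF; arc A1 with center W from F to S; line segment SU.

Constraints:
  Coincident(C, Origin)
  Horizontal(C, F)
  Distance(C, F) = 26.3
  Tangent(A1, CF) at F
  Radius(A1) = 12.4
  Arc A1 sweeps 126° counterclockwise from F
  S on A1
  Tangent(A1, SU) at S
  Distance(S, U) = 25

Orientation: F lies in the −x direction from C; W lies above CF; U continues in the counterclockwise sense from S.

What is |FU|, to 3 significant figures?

40.2

C is at the origin; C and F share the same y with |CF| = 26.3 and F on the −x side, so F = (-26.3, 0.00). A1 meets CF tangentially, so WF is at right angles to CF, so W = F + (0, 12.4) = (-26.3, 12.4). On A1, F sits at bearing -90° from W; a 126° counterclockwise sweep puts S at bearing 36°, so S = W + 12.4·(cos 36°, sin 36°) = (-16.3, 19.7). The tangent condition forces WS to be normal to SU, so SU runs along (−sin 36°, cos 36°); with |SU| = 25.0, U = (-31.0, 39.9). Then |FU| = |U − F| = 40.2.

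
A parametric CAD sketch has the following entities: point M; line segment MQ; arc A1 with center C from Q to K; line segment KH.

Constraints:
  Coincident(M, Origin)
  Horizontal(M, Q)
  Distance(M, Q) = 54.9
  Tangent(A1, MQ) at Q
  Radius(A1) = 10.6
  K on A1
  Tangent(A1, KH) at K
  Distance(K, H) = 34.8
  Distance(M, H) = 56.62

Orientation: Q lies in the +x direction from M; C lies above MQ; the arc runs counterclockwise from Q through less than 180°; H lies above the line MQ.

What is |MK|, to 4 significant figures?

64.91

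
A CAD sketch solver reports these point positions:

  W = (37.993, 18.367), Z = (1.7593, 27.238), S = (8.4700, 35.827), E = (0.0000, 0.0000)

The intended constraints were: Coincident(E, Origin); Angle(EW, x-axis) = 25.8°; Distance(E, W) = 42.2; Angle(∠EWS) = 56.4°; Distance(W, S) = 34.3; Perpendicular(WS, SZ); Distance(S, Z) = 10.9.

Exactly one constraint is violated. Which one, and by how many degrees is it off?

Perpendicular(WS, SZ) — off by 7.40°.

E = (0.00, 0.00) ✓; EW at 25.80° ✓; |EW| = 42.20 ✓; ∠EWS = 56.40° ✓; |WS| = 34.30 ✓; ∠(WS, SZ) = 82.60° ✗; |SZ| = 10.90 ✓.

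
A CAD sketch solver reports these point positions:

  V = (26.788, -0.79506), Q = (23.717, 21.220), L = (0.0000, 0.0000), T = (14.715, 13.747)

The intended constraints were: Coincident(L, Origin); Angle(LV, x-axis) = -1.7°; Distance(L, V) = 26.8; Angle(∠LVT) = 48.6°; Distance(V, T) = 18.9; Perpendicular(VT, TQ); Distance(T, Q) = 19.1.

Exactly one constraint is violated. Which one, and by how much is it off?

Distance(T, Q) = 19.1 — off by 7.40.

L = (0.00, 0.00) ✓; LV at -1.700° ✓; |LV| = 26.80 ✓; ∠LVT = 48.60° ✓; |VT| = 18.90 ✓; ∠(VT, TQ) = 90.00° ✓; |TQ| = 11.70 ✗.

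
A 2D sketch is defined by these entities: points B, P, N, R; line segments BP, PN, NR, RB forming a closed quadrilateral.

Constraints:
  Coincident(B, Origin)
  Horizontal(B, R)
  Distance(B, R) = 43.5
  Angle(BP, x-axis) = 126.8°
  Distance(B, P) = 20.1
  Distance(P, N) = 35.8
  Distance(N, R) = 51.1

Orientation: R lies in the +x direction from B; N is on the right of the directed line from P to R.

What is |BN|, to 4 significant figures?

19.22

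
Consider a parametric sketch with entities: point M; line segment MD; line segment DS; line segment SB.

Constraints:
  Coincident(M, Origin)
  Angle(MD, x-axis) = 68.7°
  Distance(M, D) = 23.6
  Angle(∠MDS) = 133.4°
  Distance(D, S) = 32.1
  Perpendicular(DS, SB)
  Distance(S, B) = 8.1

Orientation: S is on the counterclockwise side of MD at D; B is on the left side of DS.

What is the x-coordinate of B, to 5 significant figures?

-12.469

∠MDS = 133.4°, so DS runs at 68.7° + (180° − 133.4°) = 115.30° from the x-axis; with |DS| = 32.1, S = D + 32.1·(cos 115.30°, sin 115.30°) = (-5.1455, 51.009). DS is perpendicular to SB; with |SB| = 8.1 on the left of DS, B = S + 8.1·(-0.90408, -0.42736) = (-12.469, 47.547). So B.x = -12.469.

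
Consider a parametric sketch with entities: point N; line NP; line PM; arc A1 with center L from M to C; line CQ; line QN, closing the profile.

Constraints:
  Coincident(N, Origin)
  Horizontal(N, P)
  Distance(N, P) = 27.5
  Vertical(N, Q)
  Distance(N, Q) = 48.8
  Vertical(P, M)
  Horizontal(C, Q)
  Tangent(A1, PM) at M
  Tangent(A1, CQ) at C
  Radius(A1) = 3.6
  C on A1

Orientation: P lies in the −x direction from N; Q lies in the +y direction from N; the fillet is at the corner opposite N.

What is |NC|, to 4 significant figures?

54.34

N is at the origin; N and P share the same y with |NP| = 27.5 and P on the −x side, so P = (-27.50, 0.000). N and Q share the same x with |NQ| = 48.8 and Q on the +y side, so Q = (0.000, 48.80). The virtual corner opposite N is at (-27.50, 48.80). Tangency of A1 to PM means the radius LM is perpendicular to PM and A1 meets CQ tangentially, so LC is at right angles to CQ, with radius 3.6, so the center L sits 3.6 in from both sides at L = (-23.90, 45.20). That places the tangent points at M = (-27.50, 45.20) on PM and C = (-23.90, 48.80) on CQ. Then |NC| = |C − N| = 54.34.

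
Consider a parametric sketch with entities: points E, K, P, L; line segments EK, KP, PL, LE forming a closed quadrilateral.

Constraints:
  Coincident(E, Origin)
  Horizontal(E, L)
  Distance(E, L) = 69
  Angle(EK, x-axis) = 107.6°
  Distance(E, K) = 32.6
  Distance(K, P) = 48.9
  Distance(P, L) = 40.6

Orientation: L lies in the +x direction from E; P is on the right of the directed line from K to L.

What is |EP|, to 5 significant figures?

28.412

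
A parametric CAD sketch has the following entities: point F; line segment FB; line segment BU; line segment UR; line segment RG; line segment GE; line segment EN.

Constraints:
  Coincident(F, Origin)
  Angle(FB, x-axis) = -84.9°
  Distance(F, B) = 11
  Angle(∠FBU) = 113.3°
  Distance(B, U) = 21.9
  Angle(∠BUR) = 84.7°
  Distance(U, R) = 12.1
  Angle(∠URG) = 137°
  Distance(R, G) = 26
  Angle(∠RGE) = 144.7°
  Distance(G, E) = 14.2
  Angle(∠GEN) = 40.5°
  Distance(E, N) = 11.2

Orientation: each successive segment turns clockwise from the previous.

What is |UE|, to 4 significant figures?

46.44

F is at the origin; FB runs at -84.9° with length 11.0, so B = (0.9778, -10.96). ∠FBU = 113.3° gives BU at -151.6° from the x-axis; with |BU| = 21.9, U = (-18.29, -21.37). ∠BUR = 84.7° gives UR at 113.1° from the x-axis; with |UR| = 12.1, R = (-23.03, -10.24). ∠URG = 137.0° gives RG at 70.10° from the x-axis; with |RG| = 26.0, G = (-14.18, 14.20). ∠RGE = 144.7° gives GE at 34.80° from the x-axis; with |GE| = 14.2, E = (-2.524, 22.31). Then |UE| = |E − U| = 46.44.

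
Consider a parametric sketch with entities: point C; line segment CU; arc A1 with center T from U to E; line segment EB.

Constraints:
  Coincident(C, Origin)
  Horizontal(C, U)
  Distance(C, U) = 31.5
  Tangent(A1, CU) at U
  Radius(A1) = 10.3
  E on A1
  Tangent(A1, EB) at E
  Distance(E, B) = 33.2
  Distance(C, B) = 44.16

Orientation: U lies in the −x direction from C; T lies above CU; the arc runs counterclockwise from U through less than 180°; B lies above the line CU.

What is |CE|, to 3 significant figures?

23.0

Checks: |TE| = 10.30 ✓; ∠(TE, EB) = 90.00° ✓; |EB| = 33.20 ✓; |CB| = 44.16 ✓.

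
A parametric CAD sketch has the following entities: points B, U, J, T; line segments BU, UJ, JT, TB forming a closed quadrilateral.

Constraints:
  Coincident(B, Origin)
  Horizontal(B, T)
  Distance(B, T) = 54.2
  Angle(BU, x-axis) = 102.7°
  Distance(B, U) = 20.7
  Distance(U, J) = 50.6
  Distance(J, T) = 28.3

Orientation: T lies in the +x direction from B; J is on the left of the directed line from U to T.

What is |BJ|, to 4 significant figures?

52.97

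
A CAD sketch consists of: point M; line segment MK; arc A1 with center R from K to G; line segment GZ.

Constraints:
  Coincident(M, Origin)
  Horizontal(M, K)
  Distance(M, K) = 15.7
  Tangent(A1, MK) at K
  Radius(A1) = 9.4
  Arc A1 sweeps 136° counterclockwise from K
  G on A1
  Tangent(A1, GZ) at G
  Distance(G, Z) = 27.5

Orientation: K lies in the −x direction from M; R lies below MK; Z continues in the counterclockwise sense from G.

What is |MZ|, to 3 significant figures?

35.3

M is at the origin; M and K share the same y with |MK| = 15.7 and K on the −x side, so K = (-15.7, 0.00). Tangency of A1 to MK means the radius RK is perpendicular to MK, so R = K + (0, -9.4) = (-15.7, -9.40). On A1, K sits at bearing 90° from R; a 136° counterclockwise sweep puts G at bearing 226°, so G = R + 9.4·(cos 226°, sin 226°) = (-22.2, -16.2). The tangent condition forces RG to be normal to GZ, so GZ runs along (−sin 226°, cos 226°); with |GZ| = 27.5, Z = (-2.45, -35.3). Then |MZ| = |Z − M| = 35.3.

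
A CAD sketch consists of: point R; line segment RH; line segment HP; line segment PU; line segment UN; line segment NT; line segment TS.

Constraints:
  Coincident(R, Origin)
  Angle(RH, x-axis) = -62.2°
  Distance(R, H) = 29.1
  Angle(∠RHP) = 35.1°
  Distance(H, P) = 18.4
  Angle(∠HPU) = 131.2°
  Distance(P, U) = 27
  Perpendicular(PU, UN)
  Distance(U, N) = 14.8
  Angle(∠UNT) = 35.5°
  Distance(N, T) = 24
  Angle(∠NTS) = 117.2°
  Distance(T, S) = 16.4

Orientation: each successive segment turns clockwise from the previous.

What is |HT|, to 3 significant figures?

31.3

R is at the origin; RH runs at -62.2° with length 29.1, so H = (13.6, -25.7). ∠RHP = 35.1° gives HP at 153° from the x-axis; with |HP| = 18.4, P = (-2.81, -17.4). ∠HPU = 131.2° gives PU at 104° from the x-axis; with |PU| = 27.0, U = (-9.39, 8.83). The perpendicularity gives UN at right angles to PU, so UN runs at 14.1°; with |UN| = 14.8, N = (4.97, 12.4). ∠UNT = 35.5° gives NT at -130° from the x-axis; with |NT| = 24.0, T = (-10.6, -5.84). Then |HT| = |T − H| = 31.3.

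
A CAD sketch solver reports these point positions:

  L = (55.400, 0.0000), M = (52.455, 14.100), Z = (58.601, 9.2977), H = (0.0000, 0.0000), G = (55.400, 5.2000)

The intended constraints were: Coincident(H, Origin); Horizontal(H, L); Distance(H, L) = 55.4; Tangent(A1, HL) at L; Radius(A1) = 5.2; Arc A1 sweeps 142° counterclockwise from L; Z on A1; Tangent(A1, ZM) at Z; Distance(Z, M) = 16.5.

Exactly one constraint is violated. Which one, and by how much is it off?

Distance(Z, M) = 16.5 — off by 8.70.

H = (0.00, 0.00) ✓; H.y = 0.00, L.y = 0.00 ✓; |HL| = 55.40 ✓; ∠(GL, LH) = 90.00° ✓; |GL| = 5.200 ✓; bearing(G→Z) − bearing(G→L) = 142.0° ✓; |GZ| = 5.200 ✓; ∠(GZ, ZM) = 90.01° ✓; |ZM| = 7.800 ✗.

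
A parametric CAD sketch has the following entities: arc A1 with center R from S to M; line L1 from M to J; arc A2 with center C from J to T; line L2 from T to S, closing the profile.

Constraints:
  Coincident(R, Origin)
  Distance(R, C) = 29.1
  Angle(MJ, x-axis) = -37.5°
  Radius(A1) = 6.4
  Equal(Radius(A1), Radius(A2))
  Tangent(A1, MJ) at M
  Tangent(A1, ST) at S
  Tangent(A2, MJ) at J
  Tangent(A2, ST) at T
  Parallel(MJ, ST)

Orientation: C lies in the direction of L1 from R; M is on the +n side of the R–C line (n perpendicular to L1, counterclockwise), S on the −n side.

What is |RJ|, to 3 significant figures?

29.8

Tangency of A1 to both parallel lines with radius 6.4 puts M and S at R ± 6.4·n: M = (3.90, 5.08), S = (-3.90, -5.08). Equal radii place J and T the same way about C: J = C + 6.4·n = (27.0, -12.6), T = C − 6.4·n = (19.2, -22.8). Then |RJ| = |J − R| = 29.8.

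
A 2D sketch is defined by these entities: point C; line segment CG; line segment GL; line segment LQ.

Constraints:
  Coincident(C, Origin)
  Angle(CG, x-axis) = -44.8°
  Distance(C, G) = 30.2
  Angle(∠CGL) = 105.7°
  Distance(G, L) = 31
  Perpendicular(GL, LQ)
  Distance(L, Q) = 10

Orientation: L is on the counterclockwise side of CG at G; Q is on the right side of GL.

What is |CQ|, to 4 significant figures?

55.33

C is at the origin; CG runs at -44.8° with length 30.2, so G = 30.2·(cos -44.8°, sin -44.8°) = (21.43, -21.28). ∠CGL = 105.7°, so GL runs at -44.8° + (180° − 105.7°) = 29.50° from the x-axis; with |GL| = 31.0, L = G + 31.0·(cos 29.50°, sin 29.50°) = (48.41, -6.015). The perpendicularity gives LQ at right angles to GL; with |LQ| = 10.0 on the right of GL, Q = L + 10.0·(0.4924, -0.8704) = (53.33, -14.72). Then |CQ| = |Q − C| = 55.33.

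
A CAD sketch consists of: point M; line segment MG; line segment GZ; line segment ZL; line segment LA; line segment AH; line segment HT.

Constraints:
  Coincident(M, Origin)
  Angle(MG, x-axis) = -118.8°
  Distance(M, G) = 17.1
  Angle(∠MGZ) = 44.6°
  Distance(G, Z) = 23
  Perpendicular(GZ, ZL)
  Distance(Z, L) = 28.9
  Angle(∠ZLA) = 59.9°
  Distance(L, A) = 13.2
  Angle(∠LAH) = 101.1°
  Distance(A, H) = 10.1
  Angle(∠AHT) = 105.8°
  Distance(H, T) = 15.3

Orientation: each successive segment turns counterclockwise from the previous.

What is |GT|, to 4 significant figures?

33.06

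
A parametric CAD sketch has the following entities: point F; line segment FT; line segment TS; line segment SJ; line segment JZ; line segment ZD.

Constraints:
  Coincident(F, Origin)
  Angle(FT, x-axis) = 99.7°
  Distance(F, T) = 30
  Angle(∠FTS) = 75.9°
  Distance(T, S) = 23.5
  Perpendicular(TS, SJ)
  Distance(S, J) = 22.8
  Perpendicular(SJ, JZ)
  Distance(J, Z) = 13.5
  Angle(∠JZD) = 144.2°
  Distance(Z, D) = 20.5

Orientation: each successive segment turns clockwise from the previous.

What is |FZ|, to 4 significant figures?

6.847

F is at the origin; FT runs at 99.7° with length 30.0, so T = (-5.055, 29.57). ∠FTS = 75.9° gives TS at -4.400° from the x-axis; with |TS| = 23.5, S = (18.38, 27.77). TS ⟂ SJ, so SJ runs at -94.40°; with |SJ| = 22.8, J = (16.63, 5.035). The perpendicularity gives JZ at right angles to SJ, so JZ runs at 175.6°; with |JZ| = 13.5, Z = (3.167, 6.071). Then |FZ| = |Z − F| = 6.847.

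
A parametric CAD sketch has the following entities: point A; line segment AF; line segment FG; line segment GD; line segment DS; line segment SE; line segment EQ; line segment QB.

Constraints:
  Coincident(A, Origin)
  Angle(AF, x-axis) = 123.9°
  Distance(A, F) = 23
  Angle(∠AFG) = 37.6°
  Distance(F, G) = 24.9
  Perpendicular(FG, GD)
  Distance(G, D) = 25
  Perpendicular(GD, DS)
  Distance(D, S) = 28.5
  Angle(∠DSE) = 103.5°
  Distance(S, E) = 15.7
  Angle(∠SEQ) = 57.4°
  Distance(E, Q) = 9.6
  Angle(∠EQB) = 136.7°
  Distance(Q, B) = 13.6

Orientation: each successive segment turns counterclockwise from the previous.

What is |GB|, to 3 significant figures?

30.1

∠SEQ = 57.4° gives EQ at -74.6° from the x-axis; with |EQ| = 9.6, Q = (-0.0965, 16.5). ∠EQB = 136.7° gives QB at -31.3° from the x-axis; with |QB| = 13.6, B = (11.5, 9.39). Then |GB| = |B − G| = 30.1.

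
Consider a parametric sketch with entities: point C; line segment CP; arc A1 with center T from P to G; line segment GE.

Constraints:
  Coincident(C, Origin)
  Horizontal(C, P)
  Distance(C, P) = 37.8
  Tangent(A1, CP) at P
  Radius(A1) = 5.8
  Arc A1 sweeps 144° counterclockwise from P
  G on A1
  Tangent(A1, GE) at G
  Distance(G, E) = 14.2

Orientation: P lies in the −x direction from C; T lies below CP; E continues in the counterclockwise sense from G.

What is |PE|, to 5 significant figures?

20.498

On A1, P sits at bearing 90° from T; a 144° counterclockwise sweep puts G at bearing 234°, so G = T + 5.8·(cos 234°, sin 234°) = (-41.209, -10.492). Tangency of A1 to GE means the radius TG is perpendicular to GE, so GE runs along (−sin 234°, cos 234°); with |GE| = 14.2, E = (-29.721, -18.839). Then |PE| = |E − P| = 20.498.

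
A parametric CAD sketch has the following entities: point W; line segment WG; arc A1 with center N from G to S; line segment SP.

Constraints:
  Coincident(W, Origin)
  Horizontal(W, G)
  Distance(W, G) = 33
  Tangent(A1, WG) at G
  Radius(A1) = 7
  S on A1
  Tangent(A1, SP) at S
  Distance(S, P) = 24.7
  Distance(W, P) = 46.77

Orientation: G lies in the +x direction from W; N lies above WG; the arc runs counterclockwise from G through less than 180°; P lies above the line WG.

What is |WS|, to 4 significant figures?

40.73

Checks: |NS| = 7.000 ✓; ∠(NS, SP) = 90.00° ✓; |SP| = 24.70 ✓; |WP| = 46.77 ✓.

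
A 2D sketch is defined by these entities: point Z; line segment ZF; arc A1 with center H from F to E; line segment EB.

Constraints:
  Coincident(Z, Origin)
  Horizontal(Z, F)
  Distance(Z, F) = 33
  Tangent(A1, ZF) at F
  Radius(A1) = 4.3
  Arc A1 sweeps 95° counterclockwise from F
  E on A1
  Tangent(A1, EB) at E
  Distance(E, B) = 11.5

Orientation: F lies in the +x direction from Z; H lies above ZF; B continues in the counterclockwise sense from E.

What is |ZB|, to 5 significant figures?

39.706

Z is at the origin; ZF is horizontal with |ZF| = 33.0 and F on the +x side, so F = (33.000, 0.0000). Tangency of A1 to ZF means the radius HF is perpendicular to ZF, so H = F + (0, 4.3) = (33.000, 4.3000). On A1, F sits at bearing -90° from H; a 95° counterclockwise sweep puts E at bearing 5°, so E = H + 4.3·(cos 5°, sin 5°) = (37.284, 4.6748). Since A1 is tangent to EB there, HE ⟂ EB, so EB runs along (−sin 5°, cos 5°); with |EB| = 11.5, B = (36.281, 16.131). Then |ZB| = |B − Z| = 39.706.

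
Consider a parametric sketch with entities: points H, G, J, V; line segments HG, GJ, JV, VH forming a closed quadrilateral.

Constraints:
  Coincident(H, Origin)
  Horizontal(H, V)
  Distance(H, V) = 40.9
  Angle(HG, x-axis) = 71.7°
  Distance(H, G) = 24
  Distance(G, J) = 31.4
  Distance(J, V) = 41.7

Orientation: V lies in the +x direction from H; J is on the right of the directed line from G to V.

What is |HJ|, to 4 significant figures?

7.675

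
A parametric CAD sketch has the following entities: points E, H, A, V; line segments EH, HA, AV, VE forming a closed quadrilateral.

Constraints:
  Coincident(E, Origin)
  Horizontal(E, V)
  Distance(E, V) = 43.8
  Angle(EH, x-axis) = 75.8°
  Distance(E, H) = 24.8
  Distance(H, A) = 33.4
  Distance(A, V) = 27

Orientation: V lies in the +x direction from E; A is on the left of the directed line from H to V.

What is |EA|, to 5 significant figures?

47.545

E is at the origin; E and V share the same y with |EV| = 43.8 and V in +x, so V = (43.8, 0). EH runs at 75.8° with |EH| = 24.8, so H = (6.0836, 24.042). A is determined by |HA| = 33.4 and |AV| = 27.0 together: it lies at the intersection of circle(H, 33.4) and circle(V, 27.0). With |HV| = 44.728, the foot of the radical line on HV is 26.685 from H and the perpendicular offset is √(33.4² − 26.685²) = 20.087. Taking the left-of-HV solution: A = (39.383, 26.636).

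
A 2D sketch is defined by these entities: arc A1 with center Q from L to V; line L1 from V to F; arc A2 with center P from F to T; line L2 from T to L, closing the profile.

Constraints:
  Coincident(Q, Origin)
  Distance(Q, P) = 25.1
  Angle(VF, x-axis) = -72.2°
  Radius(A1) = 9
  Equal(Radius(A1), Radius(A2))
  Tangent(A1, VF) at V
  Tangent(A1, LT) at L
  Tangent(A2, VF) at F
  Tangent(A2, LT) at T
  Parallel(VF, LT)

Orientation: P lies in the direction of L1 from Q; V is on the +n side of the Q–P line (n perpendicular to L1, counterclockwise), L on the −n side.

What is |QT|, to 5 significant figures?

26.665

The slot axis is L1's direction at -72.2°, so u = (cos -72.2°, sin -72.2°) = (0.30570, -0.95213) and n = (−sin -72.2°, cos -72.2°) = (0.95213, 0.30570). Q is at the origin and P lies 25.1 along u from Q, so P = 25.1·u = (7.6730, -23.898). Tangency of A1 to both parallel lines with radius 9.0 puts V and L at Q ± 9.0·n: V = (8.5692, 2.7513), L = (-8.5692, -2.7513). Equal radii place F and T the same way about P: F = P + 9.0·n = (16.242, -21.147), T = P − 9.0·n = (-0.89621, -26.650). Then |QT| = |T − Q| = 26.665.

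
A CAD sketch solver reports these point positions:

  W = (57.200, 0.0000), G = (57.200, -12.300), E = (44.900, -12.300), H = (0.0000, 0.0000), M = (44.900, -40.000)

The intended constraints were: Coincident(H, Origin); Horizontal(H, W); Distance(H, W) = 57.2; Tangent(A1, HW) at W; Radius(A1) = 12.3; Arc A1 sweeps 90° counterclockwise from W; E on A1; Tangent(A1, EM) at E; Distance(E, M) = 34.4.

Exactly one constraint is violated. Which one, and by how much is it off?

Distance(E, M) = 34.4 — off by 6.70.

H = (0.00, 0.00) ✓; H.y = 0.00, W.y = 0.00 ✓; |HW| = 57.20 ✓; ∠(GW, WH) = 90.00° ✓; |GW| = 12.30 ✓; bearing(G→E) − bearing(G→W) = 90.00° ✓; |GE| = 12.30 ✓; ∠(GE, EM) = 90.00° ✓; |EM| = 27.70 ✗.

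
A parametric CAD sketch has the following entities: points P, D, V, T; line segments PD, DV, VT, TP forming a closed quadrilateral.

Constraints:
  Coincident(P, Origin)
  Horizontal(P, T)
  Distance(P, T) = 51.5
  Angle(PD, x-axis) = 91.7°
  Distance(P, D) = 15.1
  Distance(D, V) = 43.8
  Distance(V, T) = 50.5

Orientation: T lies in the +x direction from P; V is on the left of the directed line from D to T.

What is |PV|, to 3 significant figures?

55.2

P is at the origin; P and T share the same y with |PT| = 51.5 and T in +x, so T = (51.5, 0). PD runs at 91.7° with |PD| = 15.1, so D = (-0.448, 15.1). V is determined by |DV| = 43.8 and |VT| = 50.5 together: it lies at the intersection of circle(D, 43.8) and circle(T, 50.5). With |DT| = 54.1, the foot of the radical line on DT is 21.2 from D and the perpendicular offset is √(43.8² − 21.2²) = 38.3. Taking the left-of-DT solution: V = (30.6, 46.0).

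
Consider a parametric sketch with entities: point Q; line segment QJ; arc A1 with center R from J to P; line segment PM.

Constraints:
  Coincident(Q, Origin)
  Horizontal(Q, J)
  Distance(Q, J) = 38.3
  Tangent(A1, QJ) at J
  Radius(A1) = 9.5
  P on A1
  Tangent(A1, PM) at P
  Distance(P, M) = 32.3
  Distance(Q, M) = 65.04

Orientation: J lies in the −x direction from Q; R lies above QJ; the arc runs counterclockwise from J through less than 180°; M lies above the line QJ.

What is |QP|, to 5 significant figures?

34.405

Checks: |RP| = 9.500 ✓; ∠(RP, PM) = 90.00° ✓; |PM| = 32.30 ✓; |QM| = 65.04 ✓.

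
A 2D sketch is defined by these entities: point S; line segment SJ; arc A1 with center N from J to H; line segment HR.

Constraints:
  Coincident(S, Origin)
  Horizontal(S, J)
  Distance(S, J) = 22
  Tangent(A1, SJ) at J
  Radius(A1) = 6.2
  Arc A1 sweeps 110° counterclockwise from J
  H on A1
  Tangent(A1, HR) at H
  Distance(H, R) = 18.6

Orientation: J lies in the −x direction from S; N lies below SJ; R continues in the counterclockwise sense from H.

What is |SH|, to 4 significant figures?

29.04

S is at the origin; SJ is horizontal with |SJ| = 22.0 and J on the −x side, so J = (-22.00, 0.000). Since A1 is tangent to SJ there, NJ ⟂ SJ, so N = J + (0, -6.2) = (-22.00, -6.200). On A1, J sits at bearing 90° from N; a 110° counterclockwise sweep puts H at bearing 200°, so H = N + 6.2·(cos 200°, sin 200°) = (-27.83, -8.321). Then |SH| = |H − S| = 29.04.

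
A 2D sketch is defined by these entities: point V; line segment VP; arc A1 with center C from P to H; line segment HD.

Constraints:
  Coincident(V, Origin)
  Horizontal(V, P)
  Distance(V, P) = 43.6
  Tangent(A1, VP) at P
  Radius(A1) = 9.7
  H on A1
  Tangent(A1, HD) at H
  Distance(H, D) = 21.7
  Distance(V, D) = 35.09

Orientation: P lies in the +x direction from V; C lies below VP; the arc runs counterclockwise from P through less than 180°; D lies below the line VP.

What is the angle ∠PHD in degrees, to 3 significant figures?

149°

V is at the origin; V and P share the same y with |VP| = 43.6 and P on the +x side, so P = (43.6, 0.00). A1 meets VP tangentially, so CP is at right angles to VP, so C = P + (0, -9.7) = (43.6, -9.70). Since CH ⟂ HD (tangency), |CD| = √(9.7² + 21.7²) = 23.8 regardless of where H sits on A1. So D lies on both circle(V, 35.09) and circle(C, 23.8); the below-VP intersection is D = (25.1, -24.6). H is the foot of the tangent from D: H = (35.0, -5.27).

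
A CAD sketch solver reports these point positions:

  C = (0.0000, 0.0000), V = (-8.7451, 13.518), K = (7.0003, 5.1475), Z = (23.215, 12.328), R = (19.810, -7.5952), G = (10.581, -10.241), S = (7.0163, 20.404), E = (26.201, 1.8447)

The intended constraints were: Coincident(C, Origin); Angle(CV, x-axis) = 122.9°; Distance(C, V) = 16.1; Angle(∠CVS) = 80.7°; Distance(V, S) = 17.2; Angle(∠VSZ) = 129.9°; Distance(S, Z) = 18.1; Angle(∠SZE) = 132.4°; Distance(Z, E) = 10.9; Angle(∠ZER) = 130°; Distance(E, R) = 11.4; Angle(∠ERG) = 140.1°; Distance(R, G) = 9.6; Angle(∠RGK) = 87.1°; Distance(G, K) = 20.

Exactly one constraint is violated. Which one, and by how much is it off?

Distance(G, K) = 20 — off by 4.20.

C = (0.00, 0.00) ✓; CV at 122.9° ✓; |CV| = 16.10 ✓; ∠CVS = 80.70° ✓; |VS| = 17.20 ✓; ∠VSZ = 129.9° ✓; |SZ| = 18.10 ✓; ∠SZE = 132.4° ✓; |ZE| = 10.90 ✓; ∠ZER = 130.0° ✓; |ER| = 11.40 ✓; ∠ERG = 140.1° ✓; |RG| = 9.601 ✓; ∠RGK = 87.10° ✓; |GK| = 15.80 ✗.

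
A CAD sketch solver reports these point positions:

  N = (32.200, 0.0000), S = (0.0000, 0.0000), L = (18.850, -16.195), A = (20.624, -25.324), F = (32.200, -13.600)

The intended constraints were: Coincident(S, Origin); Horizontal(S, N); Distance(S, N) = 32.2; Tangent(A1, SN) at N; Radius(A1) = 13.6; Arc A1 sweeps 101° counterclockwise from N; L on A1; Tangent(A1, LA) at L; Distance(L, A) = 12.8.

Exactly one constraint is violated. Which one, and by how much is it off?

Distance(L, A) = 12.8 — off by 3.50.

S = (0.00, 0.00) ✓; S.y = 0.00, N.y = 0.00 ✓; |SN| = 32.20 ✓; ∠(FN, NS) = 90.00° ✓; |FN| = 13.60 ✓; bearing(F→L) − bearing(F→N) = 101.0° ✓; |FL| = 13.60 ✓; ∠(FL, LA) = 90.00° ✓; |LA| = 9.300 ✗.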